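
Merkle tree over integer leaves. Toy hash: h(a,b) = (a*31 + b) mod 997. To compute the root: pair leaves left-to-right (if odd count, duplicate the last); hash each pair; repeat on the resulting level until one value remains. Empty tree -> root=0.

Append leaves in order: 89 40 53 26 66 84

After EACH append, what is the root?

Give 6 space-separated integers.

After append 89 (leaves=[89]):
  L0: [89]
  root=89
After append 40 (leaves=[89, 40]):
  L0: [89, 40]
  L1: h(89,40)=(89*31+40)%997=805 -> [805]
  root=805
After append 53 (leaves=[89, 40, 53]):
  L0: [89, 40, 53]
  L1: h(89,40)=(89*31+40)%997=805 h(53,53)=(53*31+53)%997=699 -> [805, 699]
  L2: h(805,699)=(805*31+699)%997=729 -> [729]
  root=729
After append 26 (leaves=[89, 40, 53, 26]):
  L0: [89, 40, 53, 26]
  L1: h(89,40)=(89*31+40)%997=805 h(53,26)=(53*31+26)%997=672 -> [805, 672]
  L2: h(805,672)=(805*31+672)%997=702 -> [702]
  root=702
After append 66 (leaves=[89, 40, 53, 26, 66]):
  L0: [89, 40, 53, 26, 66]
  L1: h(89,40)=(89*31+40)%997=805 h(53,26)=(53*31+26)%997=672 h(66,66)=(66*31+66)%997=118 -> [805, 672, 118]
  L2: h(805,672)=(805*31+672)%997=702 h(118,118)=(118*31+118)%997=785 -> [702, 785]
  L3: h(702,785)=(702*31+785)%997=613 -> [613]
  root=613
After append 84 (leaves=[89, 40, 53, 26, 66, 84]):
  L0: [89, 40, 53, 26, 66, 84]
  L1: h(89,40)=(89*31+40)%997=805 h(53,26)=(53*31+26)%997=672 h(66,84)=(66*31+84)%997=136 -> [805, 672, 136]
  L2: h(805,672)=(805*31+672)%997=702 h(136,136)=(136*31+136)%997=364 -> [702, 364]
  L3: h(702,364)=(702*31+364)%997=192 -> [192]
  root=192

Answer: 89 805 729 702 613 192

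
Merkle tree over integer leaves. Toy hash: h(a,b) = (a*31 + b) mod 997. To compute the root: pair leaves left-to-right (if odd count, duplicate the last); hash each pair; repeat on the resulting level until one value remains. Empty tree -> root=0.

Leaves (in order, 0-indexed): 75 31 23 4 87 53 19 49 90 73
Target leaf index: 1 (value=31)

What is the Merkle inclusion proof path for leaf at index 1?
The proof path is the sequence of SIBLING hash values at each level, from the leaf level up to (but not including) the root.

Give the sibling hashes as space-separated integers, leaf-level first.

L0 (leaves): [75, 31, 23, 4, 87, 53, 19, 49, 90, 73], target index=1
L1: h(75,31)=(75*31+31)%997=362 [pair 0] h(23,4)=(23*31+4)%997=717 [pair 1] h(87,53)=(87*31+53)%997=756 [pair 2] h(19,49)=(19*31+49)%997=638 [pair 3] h(90,73)=(90*31+73)%997=869 [pair 4] -> [362, 717, 756, 638, 869]
  Sibling for proof at L0: 75
L2: h(362,717)=(362*31+717)%997=972 [pair 0] h(756,638)=(756*31+638)%997=146 [pair 1] h(869,869)=(869*31+869)%997=889 [pair 2] -> [972, 146, 889]
  Sibling for proof at L1: 717
L3: h(972,146)=(972*31+146)%997=368 [pair 0] h(889,889)=(889*31+889)%997=532 [pair 1] -> [368, 532]
  Sibling for proof at L2: 146
L4: h(368,532)=(368*31+532)%997=973 [pair 0] -> [973]
  Sibling for proof at L3: 532
Root: 973
Proof path (sibling hashes from leaf to root): [75, 717, 146, 532]

Answer: 75 717 146 532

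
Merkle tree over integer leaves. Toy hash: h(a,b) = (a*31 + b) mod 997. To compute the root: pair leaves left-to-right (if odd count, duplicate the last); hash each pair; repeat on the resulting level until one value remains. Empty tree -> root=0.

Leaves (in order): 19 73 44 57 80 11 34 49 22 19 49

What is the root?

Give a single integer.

L0: [19, 73, 44, 57, 80, 11, 34, 49, 22, 19, 49]
L1: h(19,73)=(19*31+73)%997=662 h(44,57)=(44*31+57)%997=424 h(80,11)=(80*31+11)%997=497 h(34,49)=(34*31+49)%997=106 h(22,19)=(22*31+19)%997=701 h(49,49)=(49*31+49)%997=571 -> [662, 424, 497, 106, 701, 571]
L2: h(662,424)=(662*31+424)%997=9 h(497,106)=(497*31+106)%997=558 h(701,571)=(701*31+571)%997=368 -> [9, 558, 368]
L3: h(9,558)=(9*31+558)%997=837 h(368,368)=(368*31+368)%997=809 -> [837, 809]
L4: h(837,809)=(837*31+809)%997=834 -> [834]

Answer: 834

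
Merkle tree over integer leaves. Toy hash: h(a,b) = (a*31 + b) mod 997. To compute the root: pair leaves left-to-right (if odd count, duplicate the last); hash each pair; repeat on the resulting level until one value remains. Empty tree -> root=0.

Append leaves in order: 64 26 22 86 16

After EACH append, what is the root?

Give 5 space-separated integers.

Answer: 64 16 203 267 733

Derivation:
After append 64 (leaves=[64]):
  L0: [64]
  root=64
After append 26 (leaves=[64, 26]):
  L0: [64, 26]
  L1: h(64,26)=(64*31+26)%997=16 -> [16]
  root=16
After append 22 (leaves=[64, 26, 22]):
  L0: [64, 26, 22]
  L1: h(64,26)=(64*31+26)%997=16 h(22,22)=(22*31+22)%997=704 -> [16, 704]
  L2: h(16,704)=(16*31+704)%997=203 -> [203]
  root=203
After append 86 (leaves=[64, 26, 22, 86]):
  L0: [64, 26, 22, 86]
  L1: h(64,26)=(64*31+26)%997=16 h(22,86)=(22*31+86)%997=768 -> [16, 768]
  L2: h(16,768)=(16*31+768)%997=267 -> [267]
  root=267
After append 16 (leaves=[64, 26, 22, 86, 16]):
  L0: [64, 26, 22, 86, 16]
  L1: h(64,26)=(64*31+26)%997=16 h(22,86)=(22*31+86)%997=768 h(16,16)=(16*31+16)%997=512 -> [16, 768, 512]
  L2: h(16,768)=(16*31+768)%997=267 h(512,512)=(512*31+512)%997=432 -> [267, 432]
  L3: h(267,432)=(267*31+432)%997=733 -> [733]
  root=733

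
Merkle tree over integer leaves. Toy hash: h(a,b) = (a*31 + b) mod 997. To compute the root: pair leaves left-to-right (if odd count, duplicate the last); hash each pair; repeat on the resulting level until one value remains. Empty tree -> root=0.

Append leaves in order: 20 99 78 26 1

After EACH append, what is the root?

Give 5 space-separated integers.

Answer: 20 719 857 805 57

Derivation:
After append 20 (leaves=[20]):
  L0: [20]
  root=20
After append 99 (leaves=[20, 99]):
  L0: [20, 99]
  L1: h(20,99)=(20*31+99)%997=719 -> [719]
  root=719
After append 78 (leaves=[20, 99, 78]):
  L0: [20, 99, 78]
  L1: h(20,99)=(20*31+99)%997=719 h(78,78)=(78*31+78)%997=502 -> [719, 502]
  L2: h(719,502)=(719*31+502)%997=857 -> [857]
  root=857
After append 26 (leaves=[20, 99, 78, 26]):
  L0: [20, 99, 78, 26]
  L1: h(20,99)=(20*31+99)%997=719 h(78,26)=(78*31+26)%997=450 -> [719, 450]
  L2: h(719,450)=(719*31+450)%997=805 -> [805]
  root=805
After append 1 (leaves=[20, 99, 78, 26, 1]):
  L0: [20, 99, 78, 26, 1]
  L1: h(20,99)=(20*31+99)%997=719 h(78,26)=(78*31+26)%997=450 h(1,1)=(1*31+1)%997=32 -> [719, 450, 32]
  L2: h(719,450)=(719*31+450)%997=805 h(32,32)=(32*31+32)%997=27 -> [805, 27]
  L3: h(805,27)=(805*31+27)%997=57 -> [57]
  root=57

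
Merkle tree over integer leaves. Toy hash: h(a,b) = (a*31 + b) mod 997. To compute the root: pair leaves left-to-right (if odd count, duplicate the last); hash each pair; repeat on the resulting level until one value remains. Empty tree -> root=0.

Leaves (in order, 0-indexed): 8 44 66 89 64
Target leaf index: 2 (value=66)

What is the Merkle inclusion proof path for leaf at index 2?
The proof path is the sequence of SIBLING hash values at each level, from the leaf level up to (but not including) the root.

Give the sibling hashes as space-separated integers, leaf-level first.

L0 (leaves): [8, 44, 66, 89, 64], target index=2
L1: h(8,44)=(8*31+44)%997=292 [pair 0] h(66,89)=(66*31+89)%997=141 [pair 1] h(64,64)=(64*31+64)%997=54 [pair 2] -> [292, 141, 54]
  Sibling for proof at L0: 89
L2: h(292,141)=(292*31+141)%997=220 [pair 0] h(54,54)=(54*31+54)%997=731 [pair 1] -> [220, 731]
  Sibling for proof at L1: 292
L3: h(220,731)=(220*31+731)%997=572 [pair 0] -> [572]
  Sibling for proof at L2: 731
Root: 572
Proof path (sibling hashes from leaf to root): [89, 292, 731]

Answer: 89 292 731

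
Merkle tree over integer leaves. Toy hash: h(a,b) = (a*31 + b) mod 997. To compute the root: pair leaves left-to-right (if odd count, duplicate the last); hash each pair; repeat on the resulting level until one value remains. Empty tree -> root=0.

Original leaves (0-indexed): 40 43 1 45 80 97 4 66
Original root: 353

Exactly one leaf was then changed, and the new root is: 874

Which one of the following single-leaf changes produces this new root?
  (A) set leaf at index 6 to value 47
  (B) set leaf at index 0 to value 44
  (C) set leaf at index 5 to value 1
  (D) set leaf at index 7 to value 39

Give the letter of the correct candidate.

Answer: B

Derivation:
Original leaves: [40, 43, 1, 45, 80, 97, 4, 66]
Target new root: 874
Try each candidate change and compute the resulting root:
Candidate A: set leaf[6] = 47 -> leaves = [40, 43, 1, 45, 80, 97, 47, 66]
  L0: [40, 43, 1, 45, 80, 97, 47, 66]
  L1: h(40,43)=(40*31+43)%997=286 h(1,45)=(1*31+45)%997=76 h(80,97)=(80*31+97)%997=583 h(47,66)=(47*31+66)%997=526 -> [286, 76, 583, 526]
  L2: h(286,76)=(286*31+76)%997=966 h(583,526)=(583*31+526)%997=653 -> [966, 653]
  L3: h(966,653)=(966*31+653)%997=689 -> [689]
  root = 689 != target 874
Candidate B: set leaf[0] = 44 -> leaves = [44, 43, 1, 45, 80, 97, 4, 66]
  L0: [44, 43, 1, 45, 80, 97, 4, 66]
  L1: h(44,43)=(44*31+43)%997=410 h(1,45)=(1*31+45)%997=76 h(80,97)=(80*31+97)%997=583 h(4,66)=(4*31+66)%997=190 -> [410, 76, 583, 190]
  L2: h(410,76)=(410*31+76)%997=822 h(583,190)=(583*31+190)%997=317 -> [822, 317]
  L3: h(822,317)=(822*31+317)%997=874 -> [874]
  root = 874 == target 874  ** MATCH **
Candidate C: set leaf[5] = 1 -> leaves = [40, 43, 1, 45, 80, 1, 4, 66]
  L0: [40, 43, 1, 45, 80, 1, 4, 66]
  L1: h(40,43)=(40*31+43)%997=286 h(1,45)=(1*31+45)%997=76 h(80,1)=(80*31+1)%997=487 h(4,66)=(4*31+66)%997=190 -> [286, 76, 487, 190]
  L2: h(286,76)=(286*31+76)%997=966 h(487,190)=(487*31+190)%997=332 -> [966, 332]
  L3: h(966,332)=(966*31+332)%997=368 -> [368]
  root = 368 != target 874
Candidate D: set leaf[7] = 39 -> leaves = [40, 43, 1, 45, 80, 97, 4, 39]
  L0: [40, 43, 1, 45, 80, 97, 4, 39]
  L1: h(40,43)=(40*31+43)%997=286 h(1,45)=(1*31+45)%997=76 h(80,97)=(80*31+97)%997=583 h(4,39)=(4*31+39)%997=163 -> [286, 76, 583, 163]
  L2: h(286,76)=(286*31+76)%997=966 h(583,163)=(583*31+163)%997=290 -> [966, 290]
  L3: h(966,290)=(966*31+290)%997=326 -> [326]
  root = 326 != target 874
Candidate B produces the target root.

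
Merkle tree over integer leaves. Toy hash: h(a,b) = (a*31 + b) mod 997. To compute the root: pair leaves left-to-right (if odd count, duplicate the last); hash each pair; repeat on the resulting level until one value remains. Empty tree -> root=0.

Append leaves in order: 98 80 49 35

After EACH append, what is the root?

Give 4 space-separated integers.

After append 98 (leaves=[98]):
  L0: [98]
  root=98
After append 80 (leaves=[98, 80]):
  L0: [98, 80]
  L1: h(98,80)=(98*31+80)%997=127 -> [127]
  root=127
After append 49 (leaves=[98, 80, 49]):
  L0: [98, 80, 49]
  L1: h(98,80)=(98*31+80)%997=127 h(49,49)=(49*31+49)%997=571 -> [127, 571]
  L2: h(127,571)=(127*31+571)%997=520 -> [520]
  root=520
After append 35 (leaves=[98, 80, 49, 35]):
  L0: [98, 80, 49, 35]
  L1: h(98,80)=(98*31+80)%997=127 h(49,35)=(49*31+35)%997=557 -> [127, 557]
  L2: h(127,557)=(127*31+557)%997=506 -> [506]
  root=506

Answer: 98 127 520 506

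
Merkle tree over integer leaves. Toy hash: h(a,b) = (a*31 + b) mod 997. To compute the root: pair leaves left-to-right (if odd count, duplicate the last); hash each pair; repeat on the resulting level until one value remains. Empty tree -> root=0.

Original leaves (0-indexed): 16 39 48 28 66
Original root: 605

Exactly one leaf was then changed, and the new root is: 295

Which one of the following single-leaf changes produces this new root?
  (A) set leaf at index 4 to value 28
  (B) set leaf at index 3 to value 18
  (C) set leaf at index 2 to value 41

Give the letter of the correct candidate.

Answer: B

Derivation:
Original leaves: [16, 39, 48, 28, 66]
Target new root: 295
Try each candidate change and compute the resulting root:
Candidate A: set leaf[4] = 28 -> leaves = [16, 39, 48, 28, 28]
  L0: [16, 39, 48, 28, 28]
  L1: h(16,39)=(16*31+39)%997=535 h(48,28)=(48*31+28)%997=519 h(28,28)=(28*31+28)%997=896 -> [535, 519, 896]
  L2: h(535,519)=(535*31+519)%997=155 h(896,896)=(896*31+896)%997=756 -> [155, 756]
  L3: h(155,756)=(155*31+756)%997=576 -> [576]
  root = 576 != target 295
Candidate B: set leaf[3] = 18 -> leaves = [16, 39, 48, 18, 66]
  L0: [16, 39, 48, 18, 66]
  L1: h(16,39)=(16*31+39)%997=535 h(48,18)=(48*31+18)%997=509 h(66,66)=(66*31+66)%997=118 -> [535, 509, 118]
  L2: h(535,509)=(535*31+509)%997=145 h(118,118)=(118*31+118)%997=785 -> [145, 785]
  L3: h(145,785)=(145*31+785)%997=295 -> [295]
  root = 295 == target 295  ** MATCH **
Candidate C: set leaf[2] = 41 -> leaves = [16, 39, 41, 28, 66]
  L0: [16, 39, 41, 28, 66]
  L1: h(16,39)=(16*31+39)%997=535 h(41,28)=(41*31+28)%997=302 h(66,66)=(66*31+66)%997=118 -> [535, 302, 118]
  L2: h(535,302)=(535*31+302)%997=935 h(118,118)=(118*31+118)%997=785 -> [935, 785]
  L3: h(935,785)=(935*31+785)%997=857 -> [857]
  root = 857 != target 295
Candidate B produces the target root.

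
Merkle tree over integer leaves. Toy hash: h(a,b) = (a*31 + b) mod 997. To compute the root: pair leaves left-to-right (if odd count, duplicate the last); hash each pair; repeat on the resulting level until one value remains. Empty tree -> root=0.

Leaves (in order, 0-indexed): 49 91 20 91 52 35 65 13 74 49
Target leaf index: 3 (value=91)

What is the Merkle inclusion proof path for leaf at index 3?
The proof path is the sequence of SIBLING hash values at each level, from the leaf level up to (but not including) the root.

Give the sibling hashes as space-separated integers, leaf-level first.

L0 (leaves): [49, 91, 20, 91, 52, 35, 65, 13, 74, 49], target index=3
L1: h(49,91)=(49*31+91)%997=613 [pair 0] h(20,91)=(20*31+91)%997=711 [pair 1] h(52,35)=(52*31+35)%997=650 [pair 2] h(65,13)=(65*31+13)%997=34 [pair 3] h(74,49)=(74*31+49)%997=349 [pair 4] -> [613, 711, 650, 34, 349]
  Sibling for proof at L0: 20
L2: h(613,711)=(613*31+711)%997=771 [pair 0] h(650,34)=(650*31+34)%997=244 [pair 1] h(349,349)=(349*31+349)%997=201 [pair 2] -> [771, 244, 201]
  Sibling for proof at L1: 613
L3: h(771,244)=(771*31+244)%997=217 [pair 0] h(201,201)=(201*31+201)%997=450 [pair 1] -> [217, 450]
  Sibling for proof at L2: 244
L4: h(217,450)=(217*31+450)%997=198 [pair 0] -> [198]
  Sibling for proof at L3: 450
Root: 198
Proof path (sibling hashes from leaf to root): [20, 613, 244, 450]

Answer: 20 613 244 450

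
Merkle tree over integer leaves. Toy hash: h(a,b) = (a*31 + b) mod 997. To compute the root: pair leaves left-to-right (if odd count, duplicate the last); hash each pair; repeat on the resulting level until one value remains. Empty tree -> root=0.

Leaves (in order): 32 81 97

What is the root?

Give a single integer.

Answer: 475

Derivation:
L0: [32, 81, 97]
L1: h(32,81)=(32*31+81)%997=76 h(97,97)=(97*31+97)%997=113 -> [76, 113]
L2: h(76,113)=(76*31+113)%997=475 -> [475]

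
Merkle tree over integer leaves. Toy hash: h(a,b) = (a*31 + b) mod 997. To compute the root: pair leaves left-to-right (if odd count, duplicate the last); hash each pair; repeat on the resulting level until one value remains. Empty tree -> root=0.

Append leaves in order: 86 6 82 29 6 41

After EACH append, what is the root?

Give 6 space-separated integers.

After append 86 (leaves=[86]):
  L0: [86]
  root=86
After append 6 (leaves=[86, 6]):
  L0: [86, 6]
  L1: h(86,6)=(86*31+6)%997=678 -> [678]
  root=678
After append 82 (leaves=[86, 6, 82]):
  L0: [86, 6, 82]
  L1: h(86,6)=(86*31+6)%997=678 h(82,82)=(82*31+82)%997=630 -> [678, 630]
  L2: h(678,630)=(678*31+630)%997=711 -> [711]
  root=711
After append 29 (leaves=[86, 6, 82, 29]):
  L0: [86, 6, 82, 29]
  L1: h(86,6)=(86*31+6)%997=678 h(82,29)=(82*31+29)%997=577 -> [678, 577]
  L2: h(678,577)=(678*31+577)%997=658 -> [658]
  root=658
After append 6 (leaves=[86, 6, 82, 29, 6]):
  L0: [86, 6, 82, 29, 6]
  L1: h(86,6)=(86*31+6)%997=678 h(82,29)=(82*31+29)%997=577 h(6,6)=(6*31+6)%997=192 -> [678, 577, 192]
  L2: h(678,577)=(678*31+577)%997=658 h(192,192)=(192*31+192)%997=162 -> [658, 162]
  L3: h(658,162)=(658*31+162)%997=620 -> [620]
  root=620
After append 41 (leaves=[86, 6, 82, 29, 6, 41]):
  L0: [86, 6, 82, 29, 6, 41]
  L1: h(86,6)=(86*31+6)%997=678 h(82,29)=(82*31+29)%997=577 h(6,41)=(6*31+41)%997=227 -> [678, 577, 227]
  L2: h(678,577)=(678*31+577)%997=658 h(227,227)=(227*31+227)%997=285 -> [658, 285]
  L3: h(658,285)=(658*31+285)%997=743 -> [743]
  root=743

Answer: 86 678 711 658 620 743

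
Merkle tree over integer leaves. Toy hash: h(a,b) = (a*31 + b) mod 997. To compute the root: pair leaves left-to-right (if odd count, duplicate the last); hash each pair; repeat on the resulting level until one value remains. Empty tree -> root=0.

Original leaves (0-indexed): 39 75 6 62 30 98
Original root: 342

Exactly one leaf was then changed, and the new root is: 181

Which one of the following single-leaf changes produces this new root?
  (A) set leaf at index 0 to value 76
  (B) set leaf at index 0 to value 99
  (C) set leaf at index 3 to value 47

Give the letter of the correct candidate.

Original leaves: [39, 75, 6, 62, 30, 98]
Target new root: 181
Try each candidate change and compute the resulting root:
Candidate A: set leaf[0] = 76 -> leaves = [76, 75, 6, 62, 30, 98]
  L0: [76, 75, 6, 62, 30, 98]
  L1: h(76,75)=(76*31+75)%997=437 h(6,62)=(6*31+62)%997=248 h(30,98)=(30*31+98)%997=31 -> [437, 248, 31]
  L2: h(437,248)=(437*31+248)%997=834 h(31,31)=(31*31+31)%997=992 -> [834, 992]
  L3: h(834,992)=(834*31+992)%997=924 -> [924]
  root = 924 != target 181
Candidate B: set leaf[0] = 99 -> leaves = [99, 75, 6, 62, 30, 98]
  L0: [99, 75, 6, 62, 30, 98]
  L1: h(99,75)=(99*31+75)%997=153 h(6,62)=(6*31+62)%997=248 h(30,98)=(30*31+98)%997=31 -> [153, 248, 31]
  L2: h(153,248)=(153*31+248)%997=6 h(31,31)=(31*31+31)%997=992 -> [6, 992]
  L3: h(6,992)=(6*31+992)%997=181 -> [181]
  root = 181 == target 181  ** MATCH **
Candidate C: set leaf[3] = 47 -> leaves = [39, 75, 6, 47, 30, 98]
  L0: [39, 75, 6, 47, 30, 98]
  L1: h(39,75)=(39*31+75)%997=287 h(6,47)=(6*31+47)%997=233 h(30,98)=(30*31+98)%997=31 -> [287, 233, 31]
  L2: h(287,233)=(287*31+233)%997=157 h(31,31)=(31*31+31)%997=992 -> [157, 992]
  L3: h(157,992)=(157*31+992)%997=874 -> [874]
  root = 874 != target 181
Candidate B produces the target root.

Answer: B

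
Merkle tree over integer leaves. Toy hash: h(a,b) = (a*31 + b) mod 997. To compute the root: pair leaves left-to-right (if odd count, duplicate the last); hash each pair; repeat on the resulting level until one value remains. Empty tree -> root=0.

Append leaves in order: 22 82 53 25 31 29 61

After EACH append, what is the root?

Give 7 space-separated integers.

After append 22 (leaves=[22]):
  L0: [22]
  root=22
After append 82 (leaves=[22, 82]):
  L0: [22, 82]
  L1: h(22,82)=(22*31+82)%997=764 -> [764]
  root=764
After append 53 (leaves=[22, 82, 53]):
  L0: [22, 82, 53]
  L1: h(22,82)=(22*31+82)%997=764 h(53,53)=(53*31+53)%997=699 -> [764, 699]
  L2: h(764,699)=(764*31+699)%997=455 -> [455]
  root=455
After append 25 (leaves=[22, 82, 53, 25]):
  L0: [22, 82, 53, 25]
  L1: h(22,82)=(22*31+82)%997=764 h(53,25)=(53*31+25)%997=671 -> [764, 671]
  L2: h(764,671)=(764*31+671)%997=427 -> [427]
  root=427
After append 31 (leaves=[22, 82, 53, 25, 31]):
  L0: [22, 82, 53, 25, 31]
  L1: h(22,82)=(22*31+82)%997=764 h(53,25)=(53*31+25)%997=671 h(31,31)=(31*31+31)%997=992 -> [764, 671, 992]
  L2: h(764,671)=(764*31+671)%997=427 h(992,992)=(992*31+992)%997=837 -> [427, 837]
  L3: h(427,837)=(427*31+837)%997=116 -> [116]
  root=116
After append 29 (leaves=[22, 82, 53, 25, 31, 29]):
  L0: [22, 82, 53, 25, 31, 29]
  L1: h(22,82)=(22*31+82)%997=764 h(53,25)=(53*31+25)%997=671 h(31,29)=(31*31+29)%997=990 -> [764, 671, 990]
  L2: h(764,671)=(764*31+671)%997=427 h(990,990)=(990*31+990)%997=773 -> [427, 773]
  L3: h(427,773)=(427*31+773)%997=52 -> [52]
  root=52
After append 61 (leaves=[22, 82, 53, 25, 31, 29, 61]):
  L0: [22, 82, 53, 25, 31, 29, 61]
  L1: h(22,82)=(22*31+82)%997=764 h(53,25)=(53*31+25)%997=671 h(31,29)=(31*31+29)%997=990 h(61,61)=(61*31+61)%997=955 -> [764, 671, 990, 955]
  L2: h(764,671)=(764*31+671)%997=427 h(990,955)=(990*31+955)%997=738 -> [427, 738]
  L3: h(427,738)=(427*31+738)%997=17 -> [17]
  root=17

Answer: 22 764 455 427 116 52 17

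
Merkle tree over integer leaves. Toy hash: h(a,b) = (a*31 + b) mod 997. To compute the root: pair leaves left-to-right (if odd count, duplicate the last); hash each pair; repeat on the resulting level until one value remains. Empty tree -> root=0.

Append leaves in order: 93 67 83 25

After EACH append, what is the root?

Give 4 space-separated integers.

Answer: 93 956 388 330

Derivation:
After append 93 (leaves=[93]):
  L0: [93]
  root=93
After append 67 (leaves=[93, 67]):
  L0: [93, 67]
  L1: h(93,67)=(93*31+67)%997=956 -> [956]
  root=956
After append 83 (leaves=[93, 67, 83]):
  L0: [93, 67, 83]
  L1: h(93,67)=(93*31+67)%997=956 h(83,83)=(83*31+83)%997=662 -> [956, 662]
  L2: h(956,662)=(956*31+662)%997=388 -> [388]
  root=388
After append 25 (leaves=[93, 67, 83, 25]):
  L0: [93, 67, 83, 25]
  L1: h(93,67)=(93*31+67)%997=956 h(83,25)=(83*31+25)%997=604 -> [956, 604]
  L2: h(956,604)=(956*31+604)%997=330 -> [330]
  root=330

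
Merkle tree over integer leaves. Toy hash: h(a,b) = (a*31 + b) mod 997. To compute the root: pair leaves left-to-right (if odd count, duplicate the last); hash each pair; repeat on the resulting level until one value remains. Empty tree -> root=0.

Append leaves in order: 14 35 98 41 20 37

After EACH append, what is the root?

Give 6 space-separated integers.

Answer: 14 469 726 669 342 886

Derivation:
After append 14 (leaves=[14]):
  L0: [14]
  root=14
After append 35 (leaves=[14, 35]):
  L0: [14, 35]
  L1: h(14,35)=(14*31+35)%997=469 -> [469]
  root=469
After append 98 (leaves=[14, 35, 98]):
  L0: [14, 35, 98]
  L1: h(14,35)=(14*31+35)%997=469 h(98,98)=(98*31+98)%997=145 -> [469, 145]
  L2: h(469,145)=(469*31+145)%997=726 -> [726]
  root=726
After append 41 (leaves=[14, 35, 98, 41]):
  L0: [14, 35, 98, 41]
  L1: h(14,35)=(14*31+35)%997=469 h(98,41)=(98*31+41)%997=88 -> [469, 88]
  L2: h(469,88)=(469*31+88)%997=669 -> [669]
  root=669
After append 20 (leaves=[14, 35, 98, 41, 20]):
  L0: [14, 35, 98, 41, 20]
  L1: h(14,35)=(14*31+35)%997=469 h(98,41)=(98*31+41)%997=88 h(20,20)=(20*31+20)%997=640 -> [469, 88, 640]
  L2: h(469,88)=(469*31+88)%997=669 h(640,640)=(640*31+640)%997=540 -> [669, 540]
  L3: h(669,540)=(669*31+540)%997=342 -> [342]
  root=342
After append 37 (leaves=[14, 35, 98, 41, 20, 37]):
  L0: [14, 35, 98, 41, 20, 37]
  L1: h(14,35)=(14*31+35)%997=469 h(98,41)=(98*31+41)%997=88 h(20,37)=(20*31+37)%997=657 -> [469, 88, 657]
  L2: h(469,88)=(469*31+88)%997=669 h(657,657)=(657*31+657)%997=87 -> [669, 87]
  L3: h(669,87)=(669*31+87)%997=886 -> [886]
  root=886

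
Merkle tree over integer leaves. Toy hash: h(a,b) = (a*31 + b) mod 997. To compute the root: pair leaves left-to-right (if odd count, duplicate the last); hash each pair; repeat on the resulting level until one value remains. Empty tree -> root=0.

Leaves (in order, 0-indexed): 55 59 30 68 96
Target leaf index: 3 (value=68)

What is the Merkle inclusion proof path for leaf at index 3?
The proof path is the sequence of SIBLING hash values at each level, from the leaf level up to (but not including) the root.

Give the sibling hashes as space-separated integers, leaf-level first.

Answer: 30 767 598

Derivation:
L0 (leaves): [55, 59, 30, 68, 96], target index=3
L1: h(55,59)=(55*31+59)%997=767 [pair 0] h(30,68)=(30*31+68)%997=1 [pair 1] h(96,96)=(96*31+96)%997=81 [pair 2] -> [767, 1, 81]
  Sibling for proof at L0: 30
L2: h(767,1)=(767*31+1)%997=847 [pair 0] h(81,81)=(81*31+81)%997=598 [pair 1] -> [847, 598]
  Sibling for proof at L1: 767
L3: h(847,598)=(847*31+598)%997=933 [pair 0] -> [933]
  Sibling for proof at L2: 598
Root: 933
Proof path (sibling hashes from leaf to root): [30, 767, 598]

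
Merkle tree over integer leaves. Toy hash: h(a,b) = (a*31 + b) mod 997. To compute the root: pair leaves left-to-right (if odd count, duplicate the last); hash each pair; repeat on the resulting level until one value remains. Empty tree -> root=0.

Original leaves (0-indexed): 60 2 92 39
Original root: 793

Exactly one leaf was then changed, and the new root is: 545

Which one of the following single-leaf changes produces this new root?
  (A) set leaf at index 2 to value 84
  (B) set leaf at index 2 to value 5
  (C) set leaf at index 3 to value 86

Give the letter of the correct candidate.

Original leaves: [60, 2, 92, 39]
Target new root: 545
Try each candidate change and compute the resulting root:
Candidate A: set leaf[2] = 84 -> leaves = [60, 2, 84, 39]
  L0: [60, 2, 84, 39]
  L1: h(60,2)=(60*31+2)%997=865 h(84,39)=(84*31+39)%997=649 -> [865, 649]
  L2: h(865,649)=(865*31+649)%997=545 -> [545]
  root = 545 == target 545  ** MATCH **
Candidate B: set leaf[2] = 5 -> leaves = [60, 2, 5, 39]
  L0: [60, 2, 5, 39]
  L1: h(60,2)=(60*31+2)%997=865 h(5,39)=(5*31+39)%997=194 -> [865, 194]
  L2: h(865,194)=(865*31+194)%997=90 -> [90]
  root = 90 != target 545
Candidate C: set leaf[3] = 86 -> leaves = [60, 2, 92, 86]
  L0: [60, 2, 92, 86]
  L1: h(60,2)=(60*31+2)%997=865 h(92,86)=(92*31+86)%997=944 -> [865, 944]
  L2: h(865,944)=(865*31+944)%997=840 -> [840]
  root = 840 != target 545
Candidate A produces the target root.

Answer: A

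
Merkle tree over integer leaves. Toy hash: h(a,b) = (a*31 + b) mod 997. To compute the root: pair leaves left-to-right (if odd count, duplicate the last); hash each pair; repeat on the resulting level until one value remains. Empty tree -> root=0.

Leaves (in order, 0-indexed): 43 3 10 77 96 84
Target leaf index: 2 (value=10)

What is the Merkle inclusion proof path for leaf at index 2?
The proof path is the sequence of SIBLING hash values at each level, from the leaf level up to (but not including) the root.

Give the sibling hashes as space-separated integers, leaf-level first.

L0 (leaves): [43, 3, 10, 77, 96, 84], target index=2
L1: h(43,3)=(43*31+3)%997=339 [pair 0] h(10,77)=(10*31+77)%997=387 [pair 1] h(96,84)=(96*31+84)%997=69 [pair 2] -> [339, 387, 69]
  Sibling for proof at L0: 77
L2: h(339,387)=(339*31+387)%997=926 [pair 0] h(69,69)=(69*31+69)%997=214 [pair 1] -> [926, 214]
  Sibling for proof at L1: 339
L3: h(926,214)=(926*31+214)%997=7 [pair 0] -> [7]
  Sibling for proof at L2: 214
Root: 7
Proof path (sibling hashes from leaf to root): [77, 339, 214]

Answer: 77 339 214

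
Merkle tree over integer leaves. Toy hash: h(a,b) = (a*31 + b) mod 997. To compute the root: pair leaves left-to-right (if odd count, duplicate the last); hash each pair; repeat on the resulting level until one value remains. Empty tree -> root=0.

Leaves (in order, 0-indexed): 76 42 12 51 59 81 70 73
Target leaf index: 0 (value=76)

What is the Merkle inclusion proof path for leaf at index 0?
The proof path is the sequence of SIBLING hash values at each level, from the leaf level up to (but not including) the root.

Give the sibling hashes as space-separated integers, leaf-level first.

Answer: 42 423 636

Derivation:
L0 (leaves): [76, 42, 12, 51, 59, 81, 70, 73], target index=0
L1: h(76,42)=(76*31+42)%997=404 [pair 0] h(12,51)=(12*31+51)%997=423 [pair 1] h(59,81)=(59*31+81)%997=913 [pair 2] h(70,73)=(70*31+73)%997=249 [pair 3] -> [404, 423, 913, 249]
  Sibling for proof at L0: 42
L2: h(404,423)=(404*31+423)%997=983 [pair 0] h(913,249)=(913*31+249)%997=636 [pair 1] -> [983, 636]
  Sibling for proof at L1: 423
L3: h(983,636)=(983*31+636)%997=202 [pair 0] -> [202]
  Sibling for proof at L2: 636
Root: 202
Proof path (sibling hashes from leaf to root): [42, 423, 636]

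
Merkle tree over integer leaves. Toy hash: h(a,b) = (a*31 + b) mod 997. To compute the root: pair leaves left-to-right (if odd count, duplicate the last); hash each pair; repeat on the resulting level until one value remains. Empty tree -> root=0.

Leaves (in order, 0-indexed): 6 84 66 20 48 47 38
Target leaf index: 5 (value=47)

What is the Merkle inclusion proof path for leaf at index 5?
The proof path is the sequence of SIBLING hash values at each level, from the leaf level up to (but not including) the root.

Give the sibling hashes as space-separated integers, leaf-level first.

L0 (leaves): [6, 84, 66, 20, 48, 47, 38], target index=5
L1: h(6,84)=(6*31+84)%997=270 [pair 0] h(66,20)=(66*31+20)%997=72 [pair 1] h(48,47)=(48*31+47)%997=538 [pair 2] h(38,38)=(38*31+38)%997=219 [pair 3] -> [270, 72, 538, 219]
  Sibling for proof at L0: 48
L2: h(270,72)=(270*31+72)%997=466 [pair 0] h(538,219)=(538*31+219)%997=945 [pair 1] -> [466, 945]
  Sibling for proof at L1: 219
L3: h(466,945)=(466*31+945)%997=436 [pair 0] -> [436]
  Sibling for proof at L2: 466
Root: 436
Proof path (sibling hashes from leaf to root): [48, 219, 466]

Answer: 48 219 466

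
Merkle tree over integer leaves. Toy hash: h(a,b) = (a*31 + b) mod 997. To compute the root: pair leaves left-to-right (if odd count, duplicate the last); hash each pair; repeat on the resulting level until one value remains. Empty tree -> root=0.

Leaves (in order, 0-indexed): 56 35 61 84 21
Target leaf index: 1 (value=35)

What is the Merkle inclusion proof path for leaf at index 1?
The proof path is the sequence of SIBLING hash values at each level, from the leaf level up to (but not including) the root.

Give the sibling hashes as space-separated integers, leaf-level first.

L0 (leaves): [56, 35, 61, 84, 21], target index=1
L1: h(56,35)=(56*31+35)%997=774 [pair 0] h(61,84)=(61*31+84)%997=978 [pair 1] h(21,21)=(21*31+21)%997=672 [pair 2] -> [774, 978, 672]
  Sibling for proof at L0: 56
L2: h(774,978)=(774*31+978)%997=47 [pair 0] h(672,672)=(672*31+672)%997=567 [pair 1] -> [47, 567]
  Sibling for proof at L1: 978
L3: h(47,567)=(47*31+567)%997=30 [pair 0] -> [30]
  Sibling for proof at L2: 567
Root: 30
Proof path (sibling hashes from leaf to root): [56, 978, 567]

Answer: 56 978 567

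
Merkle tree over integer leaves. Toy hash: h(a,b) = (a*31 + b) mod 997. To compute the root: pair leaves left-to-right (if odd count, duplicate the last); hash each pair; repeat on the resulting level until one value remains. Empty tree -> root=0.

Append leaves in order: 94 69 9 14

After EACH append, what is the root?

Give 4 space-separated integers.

After append 94 (leaves=[94]):
  L0: [94]
  root=94
After append 69 (leaves=[94, 69]):
  L0: [94, 69]
  L1: h(94,69)=(94*31+69)%997=989 -> [989]
  root=989
After append 9 (leaves=[94, 69, 9]):
  L0: [94, 69, 9]
  L1: h(94,69)=(94*31+69)%997=989 h(9,9)=(9*31+9)%997=288 -> [989, 288]
  L2: h(989,288)=(989*31+288)%997=40 -> [40]
  root=40
After append 14 (leaves=[94, 69, 9, 14]):
  L0: [94, 69, 9, 14]
  L1: h(94,69)=(94*31+69)%997=989 h(9,14)=(9*31+14)%997=293 -> [989, 293]
  L2: h(989,293)=(989*31+293)%997=45 -> [45]
  root=45

Answer: 94 989 40 45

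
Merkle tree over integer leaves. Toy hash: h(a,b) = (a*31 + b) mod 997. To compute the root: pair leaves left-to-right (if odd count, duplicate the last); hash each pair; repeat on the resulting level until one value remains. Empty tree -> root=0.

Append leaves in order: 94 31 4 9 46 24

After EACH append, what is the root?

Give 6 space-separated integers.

After append 94 (leaves=[94]):
  L0: [94]
  root=94
After append 31 (leaves=[94, 31]):
  L0: [94, 31]
  L1: h(94,31)=(94*31+31)%997=951 -> [951]
  root=951
After append 4 (leaves=[94, 31, 4]):
  L0: [94, 31, 4]
  L1: h(94,31)=(94*31+31)%997=951 h(4,4)=(4*31+4)%997=128 -> [951, 128]
  L2: h(951,128)=(951*31+128)%997=696 -> [696]
  root=696
After append 9 (leaves=[94, 31, 4, 9]):
  L0: [94, 31, 4, 9]
  L1: h(94,31)=(94*31+31)%997=951 h(4,9)=(4*31+9)%997=133 -> [951, 133]
  L2: h(951,133)=(951*31+133)%997=701 -> [701]
  root=701
After append 46 (leaves=[94, 31, 4, 9, 46]):
  L0: [94, 31, 4, 9, 46]
  L1: h(94,31)=(94*31+31)%997=951 h(4,9)=(4*31+9)%997=133 h(46,46)=(46*31+46)%997=475 -> [951, 133, 475]
  L2: h(951,133)=(951*31+133)%997=701 h(475,475)=(475*31+475)%997=245 -> [701, 245]
  L3: h(701,245)=(701*31+245)%997=42 -> [42]
  root=42
After append 24 (leaves=[94, 31, 4, 9, 46, 24]):
  L0: [94, 31, 4, 9, 46, 24]
  L1: h(94,31)=(94*31+31)%997=951 h(4,9)=(4*31+9)%997=133 h(46,24)=(46*31+24)%997=453 -> [951, 133, 453]
  L2: h(951,133)=(951*31+133)%997=701 h(453,453)=(453*31+453)%997=538 -> [701, 538]
  L3: h(701,538)=(701*31+538)%997=335 -> [335]
  root=335

Answer: 94 951 696 701 42 335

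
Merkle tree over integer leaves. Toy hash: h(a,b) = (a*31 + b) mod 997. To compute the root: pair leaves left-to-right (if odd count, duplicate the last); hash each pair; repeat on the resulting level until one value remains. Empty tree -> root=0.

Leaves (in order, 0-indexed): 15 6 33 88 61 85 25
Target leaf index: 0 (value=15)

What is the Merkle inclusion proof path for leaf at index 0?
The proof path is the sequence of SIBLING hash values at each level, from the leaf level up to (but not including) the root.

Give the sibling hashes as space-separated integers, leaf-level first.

L0 (leaves): [15, 6, 33, 88, 61, 85, 25], target index=0
L1: h(15,6)=(15*31+6)%997=471 [pair 0] h(33,88)=(33*31+88)%997=114 [pair 1] h(61,85)=(61*31+85)%997=979 [pair 2] h(25,25)=(25*31+25)%997=800 [pair 3] -> [471, 114, 979, 800]
  Sibling for proof at L0: 6
L2: h(471,114)=(471*31+114)%997=757 [pair 0] h(979,800)=(979*31+800)%997=242 [pair 1] -> [757, 242]
  Sibling for proof at L1: 114
L3: h(757,242)=(757*31+242)%997=778 [pair 0] -> [778]
  Sibling for proof at L2: 242
Root: 778
Proof path (sibling hashes from leaf to root): [6, 114, 242]

Answer: 6 114 242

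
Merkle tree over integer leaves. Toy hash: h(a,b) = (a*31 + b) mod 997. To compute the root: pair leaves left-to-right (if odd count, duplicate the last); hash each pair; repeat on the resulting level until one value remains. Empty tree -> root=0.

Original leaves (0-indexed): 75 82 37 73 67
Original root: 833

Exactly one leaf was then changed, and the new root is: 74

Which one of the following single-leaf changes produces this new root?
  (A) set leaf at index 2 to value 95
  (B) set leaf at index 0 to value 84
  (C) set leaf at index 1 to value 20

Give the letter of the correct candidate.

Original leaves: [75, 82, 37, 73, 67]
Target new root: 74
Try each candidate change and compute the resulting root:
Candidate A: set leaf[2] = 95 -> leaves = [75, 82, 95, 73, 67]
  L0: [75, 82, 95, 73, 67]
  L1: h(75,82)=(75*31+82)%997=413 h(95,73)=(95*31+73)%997=27 h(67,67)=(67*31+67)%997=150 -> [413, 27, 150]
  L2: h(413,27)=(413*31+27)%997=866 h(150,150)=(150*31+150)%997=812 -> [866, 812]
  L3: h(866,812)=(866*31+812)%997=739 -> [739]
  root = 739 != target 74
Candidate B: set leaf[0] = 84 -> leaves = [84, 82, 37, 73, 67]
  L0: [84, 82, 37, 73, 67]
  L1: h(84,82)=(84*31+82)%997=692 h(37,73)=(37*31+73)%997=223 h(67,67)=(67*31+67)%997=150 -> [692, 223, 150]
  L2: h(692,223)=(692*31+223)%997=738 h(150,150)=(150*31+150)%997=812 -> [738, 812]
  L3: h(738,812)=(738*31+812)%997=759 -> [759]
  root = 759 != target 74
Candidate C: set leaf[1] = 20 -> leaves = [75, 20, 37, 73, 67]
  L0: [75, 20, 37, 73, 67]
  L1: h(75,20)=(75*31+20)%997=351 h(37,73)=(37*31+73)%997=223 h(67,67)=(67*31+67)%997=150 -> [351, 223, 150]
  L2: h(351,223)=(351*31+223)%997=137 h(150,150)=(150*31+150)%997=812 -> [137, 812]
  L3: h(137,812)=(137*31+812)%997=74 -> [74]
  root = 74 == target 74  ** MATCH **
Candidate C produces the target root.

Answer: C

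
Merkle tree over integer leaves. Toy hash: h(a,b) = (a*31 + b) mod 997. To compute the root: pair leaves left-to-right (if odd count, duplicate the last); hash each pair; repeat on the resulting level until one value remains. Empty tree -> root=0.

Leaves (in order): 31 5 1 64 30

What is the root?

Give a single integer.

L0: [31, 5, 1, 64, 30]
L1: h(31,5)=(31*31+5)%997=966 h(1,64)=(1*31+64)%997=95 h(30,30)=(30*31+30)%997=960 -> [966, 95, 960]
L2: h(966,95)=(966*31+95)%997=131 h(960,960)=(960*31+960)%997=810 -> [131, 810]
L3: h(131,810)=(131*31+810)%997=883 -> [883]

Answer: 883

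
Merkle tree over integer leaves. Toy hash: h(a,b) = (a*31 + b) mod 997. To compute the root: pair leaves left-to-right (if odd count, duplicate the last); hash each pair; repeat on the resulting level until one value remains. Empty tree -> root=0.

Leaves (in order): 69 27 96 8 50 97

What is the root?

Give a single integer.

L0: [69, 27, 96, 8, 50, 97]
L1: h(69,27)=(69*31+27)%997=172 h(96,8)=(96*31+8)%997=990 h(50,97)=(50*31+97)%997=650 -> [172, 990, 650]
L2: h(172,990)=(172*31+990)%997=340 h(650,650)=(650*31+650)%997=860 -> [340, 860]
L3: h(340,860)=(340*31+860)%997=433 -> [433]

Answer: 433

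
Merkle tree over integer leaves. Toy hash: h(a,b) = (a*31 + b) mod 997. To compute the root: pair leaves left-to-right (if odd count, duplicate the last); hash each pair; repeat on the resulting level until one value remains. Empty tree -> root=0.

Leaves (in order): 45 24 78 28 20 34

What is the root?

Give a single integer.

Answer: 805

Derivation:
L0: [45, 24, 78, 28, 20, 34]
L1: h(45,24)=(45*31+24)%997=422 h(78,28)=(78*31+28)%997=452 h(20,34)=(20*31+34)%997=654 -> [422, 452, 654]
L2: h(422,452)=(422*31+452)%997=573 h(654,654)=(654*31+654)%997=988 -> [573, 988]
L3: h(573,988)=(573*31+988)%997=805 -> [805]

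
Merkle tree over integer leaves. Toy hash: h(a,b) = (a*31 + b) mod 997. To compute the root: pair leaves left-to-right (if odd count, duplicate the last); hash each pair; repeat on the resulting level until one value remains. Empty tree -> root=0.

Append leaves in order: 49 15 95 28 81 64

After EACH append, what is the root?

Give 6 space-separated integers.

Answer: 49 537 744 677 243 696

Derivation:
After append 49 (leaves=[49]):
  L0: [49]
  root=49
After append 15 (leaves=[49, 15]):
  L0: [49, 15]
  L1: h(49,15)=(49*31+15)%997=537 -> [537]
  root=537
After append 95 (leaves=[49, 15, 95]):
  L0: [49, 15, 95]
  L1: h(49,15)=(49*31+15)%997=537 h(95,95)=(95*31+95)%997=49 -> [537, 49]
  L2: h(537,49)=(537*31+49)%997=744 -> [744]
  root=744
After append 28 (leaves=[49, 15, 95, 28]):
  L0: [49, 15, 95, 28]
  L1: h(49,15)=(49*31+15)%997=537 h(95,28)=(95*31+28)%997=979 -> [537, 979]
  L2: h(537,979)=(537*31+979)%997=677 -> [677]
  root=677
After append 81 (leaves=[49, 15, 95, 28, 81]):
  L0: [49, 15, 95, 28, 81]
  L1: h(49,15)=(49*31+15)%997=537 h(95,28)=(95*31+28)%997=979 h(81,81)=(81*31+81)%997=598 -> [537, 979, 598]
  L2: h(537,979)=(537*31+979)%997=677 h(598,598)=(598*31+598)%997=193 -> [677, 193]
  L3: h(677,193)=(677*31+193)%997=243 -> [243]
  root=243
After append 64 (leaves=[49, 15, 95, 28, 81, 64]):
  L0: [49, 15, 95, 28, 81, 64]
  L1: h(49,15)=(49*31+15)%997=537 h(95,28)=(95*31+28)%997=979 h(81,64)=(81*31+64)%997=581 -> [537, 979, 581]
  L2: h(537,979)=(537*31+979)%997=677 h(581,581)=(581*31+581)%997=646 -> [677, 646]
  L3: h(677,646)=(677*31+646)%997=696 -> [696]
  root=696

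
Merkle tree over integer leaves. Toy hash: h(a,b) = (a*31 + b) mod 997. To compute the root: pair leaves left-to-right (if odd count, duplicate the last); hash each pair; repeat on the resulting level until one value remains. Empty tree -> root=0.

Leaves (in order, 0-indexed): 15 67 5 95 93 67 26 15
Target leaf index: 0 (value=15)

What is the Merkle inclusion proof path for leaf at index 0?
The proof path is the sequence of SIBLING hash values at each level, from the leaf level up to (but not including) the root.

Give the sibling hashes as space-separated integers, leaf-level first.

L0 (leaves): [15, 67, 5, 95, 93, 67, 26, 15], target index=0
L1: h(15,67)=(15*31+67)%997=532 [pair 0] h(5,95)=(5*31+95)%997=250 [pair 1] h(93,67)=(93*31+67)%997=956 [pair 2] h(26,15)=(26*31+15)%997=821 [pair 3] -> [532, 250, 956, 821]
  Sibling for proof at L0: 67
L2: h(532,250)=(532*31+250)%997=790 [pair 0] h(956,821)=(956*31+821)%997=547 [pair 1] -> [790, 547]
  Sibling for proof at L1: 250
L3: h(790,547)=(790*31+547)%997=112 [pair 0] -> [112]
  Sibling for proof at L2: 547
Root: 112
Proof path (sibling hashes from leaf to root): [67, 250, 547]

Answer: 67 250 547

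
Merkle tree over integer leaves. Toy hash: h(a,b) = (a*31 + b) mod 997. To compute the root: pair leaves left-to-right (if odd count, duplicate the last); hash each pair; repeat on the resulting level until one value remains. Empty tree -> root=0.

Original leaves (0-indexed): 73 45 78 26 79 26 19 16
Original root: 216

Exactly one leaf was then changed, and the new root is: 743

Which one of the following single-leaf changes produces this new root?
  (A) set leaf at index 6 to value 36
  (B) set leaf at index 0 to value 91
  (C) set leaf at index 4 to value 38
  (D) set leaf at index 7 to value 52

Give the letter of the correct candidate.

Answer: A

Derivation:
Original leaves: [73, 45, 78, 26, 79, 26, 19, 16]
Target new root: 743
Try each candidate change and compute the resulting root:
Candidate A: set leaf[6] = 36 -> leaves = [73, 45, 78, 26, 79, 26, 36, 16]
  L0: [73, 45, 78, 26, 79, 26, 36, 16]
  L1: h(73,45)=(73*31+45)%997=314 h(78,26)=(78*31+26)%997=450 h(79,26)=(79*31+26)%997=481 h(36,16)=(36*31+16)%997=135 -> [314, 450, 481, 135]
  L2: h(314,450)=(314*31+450)%997=214 h(481,135)=(481*31+135)%997=91 -> [214, 91]
  L3: h(214,91)=(214*31+91)%997=743 -> [743]
  root = 743 == target 743  ** MATCH **
Candidate B: set leaf[0] = 91 -> leaves = [91, 45, 78, 26, 79, 26, 19, 16]
  L0: [91, 45, 78, 26, 79, 26, 19, 16]
  L1: h(91,45)=(91*31+45)%997=872 h(78,26)=(78*31+26)%997=450 h(79,26)=(79*31+26)%997=481 h(19,16)=(19*31+16)%997=605 -> [872, 450, 481, 605]
  L2: h(872,450)=(872*31+450)%997=563 h(481,605)=(481*31+605)%997=561 -> [563, 561]
  L3: h(563,561)=(563*31+561)%997=68 -> [68]
  root = 68 != target 743
Candidate C: set leaf[4] = 38 -> leaves = [73, 45, 78, 26, 38, 26, 19, 16]
  L0: [73, 45, 78, 26, 38, 26, 19, 16]
  L1: h(73,45)=(73*31+45)%997=314 h(78,26)=(78*31+26)%997=450 h(38,26)=(38*31+26)%997=207 h(19,16)=(19*31+16)%997=605 -> [314, 450, 207, 605]
  L2: h(314,450)=(314*31+450)%997=214 h(207,605)=(207*31+605)%997=43 -> [214, 43]
  L3: h(214,43)=(214*31+43)%997=695 -> [695]
  root = 695 != target 743
Candidate D: set leaf[7] = 52 -> leaves = [73, 45, 78, 26, 79, 26, 19, 52]
  L0: [73, 45, 78, 26, 79, 26, 19, 52]
  L1: h(73,45)=(73*31+45)%997=314 h(78,26)=(78*31+26)%997=450 h(79,26)=(79*31+26)%997=481 h(19,52)=(19*31+52)%997=641 -> [314, 450, 481, 641]
  L2: h(314,450)=(314*31+450)%997=214 h(481,641)=(481*31+641)%997=597 -> [214, 597]
  L3: h(214,597)=(214*31+597)%997=252 -> [252]
  root = 252 != target 743
Candidate A produces the target root.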